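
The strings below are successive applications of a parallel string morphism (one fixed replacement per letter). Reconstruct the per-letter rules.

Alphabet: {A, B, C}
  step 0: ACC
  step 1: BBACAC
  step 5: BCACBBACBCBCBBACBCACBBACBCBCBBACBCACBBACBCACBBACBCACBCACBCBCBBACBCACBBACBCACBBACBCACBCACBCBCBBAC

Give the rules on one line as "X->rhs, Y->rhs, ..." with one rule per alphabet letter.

  step 0 ⇒ step 1: ACC ⇒ BB·AC·AC
    A ↦ BB
    C ↦ AC
    B ↦ BC  (constrained at step 1)

A->BB, B->BC, C->AC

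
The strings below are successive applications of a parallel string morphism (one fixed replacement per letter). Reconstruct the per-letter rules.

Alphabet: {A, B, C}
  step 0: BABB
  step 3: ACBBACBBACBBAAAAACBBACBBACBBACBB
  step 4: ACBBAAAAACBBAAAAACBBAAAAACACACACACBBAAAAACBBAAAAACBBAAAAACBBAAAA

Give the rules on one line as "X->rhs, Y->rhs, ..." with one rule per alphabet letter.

  step 3 ⇒ step 4: ACBBACBBACBBAAAAACBBACBBACBBACBB ⇒ AC·BB·AA·AA·AC·BB·AA·AA·AC·BB·AA·AA·AC·AC·AC·AC·AC·BB·AA·AA·AC·BB·AA·AA·AC·BB·AA·AA·AC·BB·AA·AA
    A ↦ AC
    B ↦ AA
    C ↦ BB

A->AC, B->AA, C->BB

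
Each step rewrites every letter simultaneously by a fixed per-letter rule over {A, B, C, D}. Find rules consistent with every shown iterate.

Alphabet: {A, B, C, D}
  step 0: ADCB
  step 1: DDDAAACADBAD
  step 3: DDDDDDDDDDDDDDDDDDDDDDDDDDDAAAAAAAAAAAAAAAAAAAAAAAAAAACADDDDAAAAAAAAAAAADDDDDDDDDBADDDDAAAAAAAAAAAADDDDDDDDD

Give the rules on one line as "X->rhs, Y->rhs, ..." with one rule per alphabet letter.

A->DDD, B->BAD, C->CAD, D->AAA

  step 0 ⇒ step 1: ADCB ⇒ DDD·AAA·CAD·BAD
    A ↦ DDD
    B ↦ BAD
    C ↦ CAD
    D ↦ AAA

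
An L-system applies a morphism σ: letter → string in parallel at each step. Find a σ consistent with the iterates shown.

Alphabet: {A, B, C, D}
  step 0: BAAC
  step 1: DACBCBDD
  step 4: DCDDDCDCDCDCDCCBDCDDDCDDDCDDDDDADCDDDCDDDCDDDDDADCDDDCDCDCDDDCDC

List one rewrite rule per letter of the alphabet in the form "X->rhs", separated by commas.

  step 0 ⇒ step 1: BAAC ⇒ DA·CB·CB·DD
    A ↦ CB
    B ↦ DA
    C ↦ DD
    D ↦ DC  (constrained at step 1)

A->CB, B->DA, C->DD, D->DC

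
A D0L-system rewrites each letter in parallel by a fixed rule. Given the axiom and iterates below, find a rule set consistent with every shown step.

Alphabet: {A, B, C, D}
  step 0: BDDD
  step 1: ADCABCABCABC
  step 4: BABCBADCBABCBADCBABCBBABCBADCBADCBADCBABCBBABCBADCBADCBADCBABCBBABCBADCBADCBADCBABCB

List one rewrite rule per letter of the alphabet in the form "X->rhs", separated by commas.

A->B, B->ADC, C->B, D->ABC

  step 0 ⇒ step 1: BDDD ⇒ ADC·ABC·ABC·ABC
    B ↦ ADC
    D ↦ ABC
    A ↦ B  (constrained at step 1)
    C ↦ B  (constrained at step 1)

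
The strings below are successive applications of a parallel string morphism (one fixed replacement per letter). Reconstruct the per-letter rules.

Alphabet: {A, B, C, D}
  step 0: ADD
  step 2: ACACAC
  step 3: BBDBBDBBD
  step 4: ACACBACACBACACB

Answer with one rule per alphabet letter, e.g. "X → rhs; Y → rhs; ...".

A->B, B->AC, C->BD, D->B

  step 3 ⇒ step 4: BBDBBDBBD ⇒ AC·AC·B·AC·AC·B·AC·AC·B
    B ↦ AC
    D ↦ B
  step 2 ⇒ step 3: ACACAC ⇒ B·BD·B·BD·B·BD
    A ↦ B
  step 2 ⇒ step 3: ACACAC ⇒ B·BD·B·BD·B·BD
    C ↦ BD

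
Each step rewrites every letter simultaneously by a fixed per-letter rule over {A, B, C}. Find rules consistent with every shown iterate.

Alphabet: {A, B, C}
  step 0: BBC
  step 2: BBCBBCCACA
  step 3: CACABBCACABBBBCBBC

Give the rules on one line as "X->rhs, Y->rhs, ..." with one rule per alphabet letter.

  step 2 ⇒ step 3: BBCBBCCACA ⇒ CA·CA·BB·CA·CA·BB·BB·C·BB·C
    A ↦ C
    B ↦ CA
    C ↦ BB

A->C, B->CA, C->BB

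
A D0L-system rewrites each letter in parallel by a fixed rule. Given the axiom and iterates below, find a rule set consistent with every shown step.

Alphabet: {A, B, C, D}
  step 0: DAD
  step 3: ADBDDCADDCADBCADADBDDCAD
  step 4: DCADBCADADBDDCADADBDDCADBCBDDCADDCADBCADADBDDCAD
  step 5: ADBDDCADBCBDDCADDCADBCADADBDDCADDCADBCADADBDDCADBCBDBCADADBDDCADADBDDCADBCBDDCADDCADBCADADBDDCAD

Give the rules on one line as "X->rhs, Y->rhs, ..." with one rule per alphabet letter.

A->DC, B->BC, C->BD, D->AD

  step 4 ⇒ step 5: DCADBCADADBDDCADADBDDCADBCBDDCADDCADBCADADBDDCAD ⇒ AD·BD·DC·AD·BC·BD·DC·AD·DC·AD·BC·AD·AD·BD·DC·AD·DC·AD·BC·AD·AD·BD·DC·AD·BC·BD·BC·AD·AD·BD·DC·AD·AD·BD·DC·AD·BC·BD·DC·AD·DC·AD·BC·AD·AD·BD·DC·AD
    A ↦ DC
    B ↦ BC
    C ↦ BD
    D ↦ AD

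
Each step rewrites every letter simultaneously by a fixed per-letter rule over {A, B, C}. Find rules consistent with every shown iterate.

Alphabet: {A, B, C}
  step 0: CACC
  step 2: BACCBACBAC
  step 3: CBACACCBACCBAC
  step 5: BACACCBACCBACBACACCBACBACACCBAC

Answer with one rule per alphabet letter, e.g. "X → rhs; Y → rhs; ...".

  step 2 ⇒ step 3: BACCBACBAC ⇒ C·B·AC·AC·C·B·AC·C·B·AC
    A ↦ B
    B ↦ C
    C ↦ AC

A->B, B->C, C->AC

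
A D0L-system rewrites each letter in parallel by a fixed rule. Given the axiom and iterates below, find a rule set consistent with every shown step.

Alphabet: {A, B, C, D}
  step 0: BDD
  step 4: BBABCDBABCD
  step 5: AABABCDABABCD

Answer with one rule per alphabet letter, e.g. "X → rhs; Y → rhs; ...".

  step 4 ⇒ step 5: BBABCDBABCD ⇒ A·A·B·A·B·CD·A·B·A·B·CD
    A ↦ B
    B ↦ A
    C ↦ B
    D ↦ CD

A->B, B->A, C->B, D->CD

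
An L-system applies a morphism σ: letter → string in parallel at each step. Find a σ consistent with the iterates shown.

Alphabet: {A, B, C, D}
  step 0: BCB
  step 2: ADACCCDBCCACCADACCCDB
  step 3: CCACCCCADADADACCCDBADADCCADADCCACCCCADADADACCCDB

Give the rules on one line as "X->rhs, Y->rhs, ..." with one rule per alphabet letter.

A->CC, B->CDB, C->AD, D->ACC

  step 2 ⇒ step 3: ADACCCDBCCACCADACCCDB ⇒ CC·ACC·CC·AD·AD·AD·ACC·CDB·AD·AD·CC·AD·AD·CC·ACC·CC·AD·AD·AD·ACC·CDB
    A ↦ CC
    B ↦ CDB
    C ↦ AD
    D ↦ ACC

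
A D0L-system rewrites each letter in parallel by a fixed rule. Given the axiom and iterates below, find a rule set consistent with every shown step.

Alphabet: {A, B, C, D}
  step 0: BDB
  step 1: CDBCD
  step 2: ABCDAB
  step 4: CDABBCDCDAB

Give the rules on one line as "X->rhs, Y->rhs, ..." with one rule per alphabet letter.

A->B, B->CD, C->A, D->B

  step 1 ⇒ step 2: CDBCD ⇒ A·B·CD·A·B
    B ↦ CD
    C ↦ A
    D ↦ B
    A ↦ B  (constrained at step 2)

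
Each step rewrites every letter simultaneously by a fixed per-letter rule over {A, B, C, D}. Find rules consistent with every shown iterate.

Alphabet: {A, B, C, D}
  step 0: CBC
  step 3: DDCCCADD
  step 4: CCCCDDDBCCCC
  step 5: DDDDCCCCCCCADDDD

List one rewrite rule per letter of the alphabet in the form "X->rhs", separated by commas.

A->B, B->CA, C->D, D->CC

  step 4 ⇒ step 5: CCCCDDDBCCCC ⇒ D·D·D·D·CC·CC·CC·CA·D·D·D·D
    B ↦ CA
    C ↦ D
    D ↦ CC
  step 3 ⇒ step 4: DDCCCADD ⇒ CC·CC·D·D·D·B·CC·CC
    A ↦ B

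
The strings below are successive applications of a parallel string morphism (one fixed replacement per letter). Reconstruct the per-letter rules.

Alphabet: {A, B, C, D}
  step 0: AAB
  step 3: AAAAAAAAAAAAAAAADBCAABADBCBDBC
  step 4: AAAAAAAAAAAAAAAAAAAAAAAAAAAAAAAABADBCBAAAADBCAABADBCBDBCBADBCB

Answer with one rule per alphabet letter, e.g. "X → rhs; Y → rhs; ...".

A->AA, B->DBC, C->B, D->BA

  step 3 ⇒ step 4: AAAAAAAAAAAAAAAADBCAABADBCBDBC ⇒ AA·AA·AA·AA·AA·AA·AA·AA·AA·AA·AA·AA·AA·AA·AA·AA·BA·DBC·B·AA·AA·DBC·AA·BA·DBC·B·DBC·BA·DBC·B
    A ↦ AA
    B ↦ DBC
    C ↦ B
    D ↦ BA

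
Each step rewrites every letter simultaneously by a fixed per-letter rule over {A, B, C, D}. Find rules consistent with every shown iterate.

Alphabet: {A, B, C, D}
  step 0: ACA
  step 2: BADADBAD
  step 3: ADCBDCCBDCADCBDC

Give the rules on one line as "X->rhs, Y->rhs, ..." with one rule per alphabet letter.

A->CB, B->AD, C->B, D->DC

  step 2 ⇒ step 3: BADADBAD ⇒ AD·CB·DC·CB·DC·AD·CB·DC
    A ↦ CB
    B ↦ AD
    D ↦ DC
    C ↦ B  (constrained at step 0)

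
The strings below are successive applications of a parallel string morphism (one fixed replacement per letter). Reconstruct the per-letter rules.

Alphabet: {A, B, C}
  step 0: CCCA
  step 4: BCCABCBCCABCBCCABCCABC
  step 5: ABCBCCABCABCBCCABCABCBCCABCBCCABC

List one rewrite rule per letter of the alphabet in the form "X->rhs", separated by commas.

  step 4 ⇒ step 5: BCCABCBCCABCBCCABCCABC ⇒ A·BC·BC·C·A·BC·A·BC·BC·C·A·BC·A·BC·BC·C·A·BC·BC·C·A·BC
    A ↦ C
    B ↦ A
    C ↦ BC

A->C, B->A, C->BC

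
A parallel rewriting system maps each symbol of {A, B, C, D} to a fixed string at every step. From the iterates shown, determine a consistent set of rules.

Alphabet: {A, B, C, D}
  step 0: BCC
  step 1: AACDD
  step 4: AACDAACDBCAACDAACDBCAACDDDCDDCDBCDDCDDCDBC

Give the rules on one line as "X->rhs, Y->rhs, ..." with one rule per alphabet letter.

  step 0 ⇒ step 1: BCC ⇒ AAC·D·D
    B ↦ AAC
    C ↦ D
    A ↦ DDC  (constrained at step 1)
    D ↦ BC  (constrained at step 1)

A->DDC, B->AAC, C->D, D->BC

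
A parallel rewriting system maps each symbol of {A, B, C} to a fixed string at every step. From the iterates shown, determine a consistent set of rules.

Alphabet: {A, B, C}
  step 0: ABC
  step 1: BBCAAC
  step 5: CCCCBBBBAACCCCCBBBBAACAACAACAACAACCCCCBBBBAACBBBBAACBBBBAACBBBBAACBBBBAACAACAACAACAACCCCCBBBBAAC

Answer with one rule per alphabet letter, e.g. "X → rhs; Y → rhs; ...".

A->BB, B->C, C->AAC

  step 0 ⇒ step 1: ABC ⇒ BB·C·AAC
    A ↦ BB
    B ↦ C
    C ↦ AAC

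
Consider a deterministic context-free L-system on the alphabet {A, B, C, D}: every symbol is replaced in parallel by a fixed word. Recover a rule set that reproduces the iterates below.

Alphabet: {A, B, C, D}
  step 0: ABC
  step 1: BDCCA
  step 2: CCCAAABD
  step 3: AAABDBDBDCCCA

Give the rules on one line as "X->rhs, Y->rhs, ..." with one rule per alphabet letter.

A->BD, B->CC, C->A, D->CA

  step 2 ⇒ step 3: CCCAAABD ⇒ A·A·A·BD·BD·BD·CC·CA
    A ↦ BD
    B ↦ CC
    C ↦ A
    D ↦ CA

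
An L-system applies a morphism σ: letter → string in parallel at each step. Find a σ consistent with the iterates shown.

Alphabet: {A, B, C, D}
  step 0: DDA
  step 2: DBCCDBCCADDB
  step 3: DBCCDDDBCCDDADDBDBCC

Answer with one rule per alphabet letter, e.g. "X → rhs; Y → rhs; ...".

A->AD, B->CC, C->D, D->DB

  step 2 ⇒ step 3: DBCCDBCCADDB ⇒ DB·CC·D·D·DB·CC·D·D·AD·DB·DB·CC
    A ↦ AD
    B ↦ CC
    C ↦ D
    D ↦ DB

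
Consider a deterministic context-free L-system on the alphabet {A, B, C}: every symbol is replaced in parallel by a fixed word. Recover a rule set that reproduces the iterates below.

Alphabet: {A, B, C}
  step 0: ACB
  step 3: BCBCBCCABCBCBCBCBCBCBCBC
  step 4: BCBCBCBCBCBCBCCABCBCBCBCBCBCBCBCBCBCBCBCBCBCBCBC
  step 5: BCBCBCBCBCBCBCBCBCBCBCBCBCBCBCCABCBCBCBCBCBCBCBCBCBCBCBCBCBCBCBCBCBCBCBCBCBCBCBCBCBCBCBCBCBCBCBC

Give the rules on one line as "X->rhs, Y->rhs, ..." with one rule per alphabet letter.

A->CA, B->BC, C->BC

  step 4 ⇒ step 5: BCBCBCBCBCBCBCCABCBCBCBCBCBCBCBCBCBCBCBCBCBCBCBC ⇒ BC·BC·BC·BC·BC·BC·BC·BC·BC·BC·BC·BC·BC·BC·BC·CA·BC·BC·BC·BC·BC·BC·BC·BC·BC·BC·BC·BC·BC·BC·BC·BC·BC·BC·BC·BC·BC·BC·BC·BC·BC·BC·BC·BC·BC·BC·BC·BC
    A ↦ CA
    B ↦ BC
    C ↦ BC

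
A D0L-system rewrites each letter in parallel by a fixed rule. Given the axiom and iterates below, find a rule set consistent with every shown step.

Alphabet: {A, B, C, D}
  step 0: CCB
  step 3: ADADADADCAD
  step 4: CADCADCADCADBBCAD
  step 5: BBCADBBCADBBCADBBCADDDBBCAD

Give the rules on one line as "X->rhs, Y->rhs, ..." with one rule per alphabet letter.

A->C, B->D, C->BB, D->AD

  step 4 ⇒ step 5: CADCADCADCADBBCAD ⇒ BB·C·AD·BB·C·AD·BB·C·AD·BB·C·AD·D·D·BB·C·AD
    A ↦ C
    B ↦ D
    C ↦ BB
    D ↦ AD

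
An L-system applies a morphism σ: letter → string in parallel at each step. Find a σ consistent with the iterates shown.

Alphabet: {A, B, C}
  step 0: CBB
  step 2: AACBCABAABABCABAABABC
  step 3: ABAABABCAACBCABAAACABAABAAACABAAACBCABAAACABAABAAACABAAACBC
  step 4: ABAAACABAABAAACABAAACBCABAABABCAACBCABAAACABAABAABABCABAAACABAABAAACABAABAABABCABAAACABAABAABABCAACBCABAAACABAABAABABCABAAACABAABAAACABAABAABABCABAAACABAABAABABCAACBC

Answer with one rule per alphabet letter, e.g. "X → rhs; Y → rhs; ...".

A->ABA, B->AAC, C->BC

  step 3 ⇒ step 4: ABAABABCAACBCABAAACABAABAAACABAAACBCABAAACABAABAAACABAAACBC ⇒ ABA·AAC·ABA·ABA·AAC·ABA·AAC·BC·ABA·ABA·BC·AAC·BC·ABA·AAC·ABA·ABA·ABA·BC·ABA·AAC·ABA·ABA·AAC·ABA·ABA·ABA·BC·ABA·AAC·ABA·ABA·ABA·BC·AAC·BC·ABA·AAC·ABA·ABA·ABA·BC·ABA·AAC·ABA·ABA·AAC·ABA·ABA·ABA·BC·ABA·AAC·ABA·ABA·ABA·BC·AAC·BC
    A ↦ ABA
    B ↦ AAC
    C ↦ BC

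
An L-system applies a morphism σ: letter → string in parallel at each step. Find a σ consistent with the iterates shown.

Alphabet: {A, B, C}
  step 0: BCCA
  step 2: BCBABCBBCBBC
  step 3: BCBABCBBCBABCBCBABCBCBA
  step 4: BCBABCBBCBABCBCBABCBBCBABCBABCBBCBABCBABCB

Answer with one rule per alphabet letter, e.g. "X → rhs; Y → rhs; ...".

  step 3 ⇒ step 4: BCBABCBBCBABCBCBABCBCBA ⇒ BC·BA·BC·B·BC·BA·BC·BC·BA·BC·B·BC·BA·BC·BA·BC·B·BC·BA·BC·BA·BC·B
    A ↦ B
    B ↦ BC
    C ↦ BA

A->B, B->BC, C->BA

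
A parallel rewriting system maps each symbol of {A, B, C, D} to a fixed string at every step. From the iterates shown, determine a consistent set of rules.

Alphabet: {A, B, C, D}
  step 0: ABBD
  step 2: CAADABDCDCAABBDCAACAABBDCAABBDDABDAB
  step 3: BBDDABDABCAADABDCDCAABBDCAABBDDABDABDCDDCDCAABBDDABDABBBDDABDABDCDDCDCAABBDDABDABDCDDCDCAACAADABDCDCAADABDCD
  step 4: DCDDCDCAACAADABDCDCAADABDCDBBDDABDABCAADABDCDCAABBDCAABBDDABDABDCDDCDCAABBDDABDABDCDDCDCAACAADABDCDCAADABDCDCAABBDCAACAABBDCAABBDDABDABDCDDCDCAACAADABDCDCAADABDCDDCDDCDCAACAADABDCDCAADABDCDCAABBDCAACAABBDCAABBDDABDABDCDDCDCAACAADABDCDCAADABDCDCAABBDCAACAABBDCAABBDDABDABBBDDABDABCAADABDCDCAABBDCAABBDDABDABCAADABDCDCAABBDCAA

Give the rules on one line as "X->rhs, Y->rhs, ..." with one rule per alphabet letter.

  step 3 ⇒ step 4: BBDDABDABCAADABDCDCAABBDCAABBDDABDABDCDDCDCAABBDDABDABBBDDABDABDCDDCDCAABBDDABDABDCDDCDCAACAADABDCDCAADABDCD ⇒ DCD·DCD·CAA·CAA·DAB·DCD·CAA·DAB·DCD·BBD·DAB·DAB·CAA·DAB·DCD·CAA·BBD·CAA·BBD·DAB·DAB·DCD·DCD·CAA·BBD·DAB·DAB·DCD·DCD·CAA·CAA·DAB·DCD·CAA·DAB·DCD·CAA·BBD·CAA·CAA·BBD·CAA·BBD·DAB·DAB·DCD·DCD·CAA·CAA·DAB·DCD·CAA·DAB·DCD·DCD·DCD·CAA·CAA·DAB·DCD·CAA·DAB·DCD·CAA·BBD·CAA·CAA·BBD·CAA·BBD·DAB·DAB·DCD·DCD·CAA·CAA·DAB·DCD·CAA·DAB·DCD·CAA·BBD·CAA·CAA·BBD·CAA·BBD·DAB·DAB·BBD·DAB·DAB·CAA·DAB·DCD·CAA·BBD·CAA·BBD·DAB·DAB·CAA·DAB·DCD·CAA·BBD·CAA
    A ↦ DAB
    B ↦ DCD
    C ↦ BBD
    D ↦ CAA

A->DAB, B->DCD, C->BBD, D->CAA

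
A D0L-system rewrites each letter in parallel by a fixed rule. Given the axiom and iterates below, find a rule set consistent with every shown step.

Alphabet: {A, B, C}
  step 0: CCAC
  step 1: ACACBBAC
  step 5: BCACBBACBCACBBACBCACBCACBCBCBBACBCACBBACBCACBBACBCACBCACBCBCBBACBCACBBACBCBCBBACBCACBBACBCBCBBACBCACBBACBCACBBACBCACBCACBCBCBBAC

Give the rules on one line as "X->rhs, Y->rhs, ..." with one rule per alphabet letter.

  step 0 ⇒ step 1: CCAC ⇒ AC·AC·BB·AC
    A ↦ BB
    C ↦ AC
    B ↦ BC  (constrained at step 1)

A->BB, B->BC, C->AC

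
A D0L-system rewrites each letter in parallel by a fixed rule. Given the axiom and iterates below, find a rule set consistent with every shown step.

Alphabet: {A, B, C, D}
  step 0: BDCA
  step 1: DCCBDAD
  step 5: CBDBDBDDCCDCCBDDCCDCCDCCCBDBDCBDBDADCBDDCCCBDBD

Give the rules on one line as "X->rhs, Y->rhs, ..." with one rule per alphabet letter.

A->AD, B->DC, C->BD, D->C

  step 0 ⇒ step 1: BDCA ⇒ DC·C·BD·AD
    A ↦ AD
    B ↦ DC
    C ↦ BD
    D ↦ C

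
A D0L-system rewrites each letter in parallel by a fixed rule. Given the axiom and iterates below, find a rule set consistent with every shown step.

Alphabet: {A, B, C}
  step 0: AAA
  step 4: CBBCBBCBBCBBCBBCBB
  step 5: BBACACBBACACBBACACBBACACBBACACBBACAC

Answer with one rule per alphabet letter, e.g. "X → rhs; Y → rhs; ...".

  step 4 ⇒ step 5: CBBCBBCBBCBBCBBCBB ⇒ BB·AC·AC·BB·AC·AC·BB·AC·AC·BB·AC·AC·BB·AC·AC·BB·AC·AC
    B ↦ AC
    C ↦ BB
    A ↦ C  (constrained at step 0)

A->C, B->AC, C->BB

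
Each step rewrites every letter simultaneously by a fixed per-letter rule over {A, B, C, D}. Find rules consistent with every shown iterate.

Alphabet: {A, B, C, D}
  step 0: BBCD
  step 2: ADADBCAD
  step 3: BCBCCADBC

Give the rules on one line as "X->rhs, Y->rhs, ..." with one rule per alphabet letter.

A->B, B->C, C->AD, D->C

  step 2 ⇒ step 3: ADADBCAD ⇒ B·C·B·C·C·AD·B·C
    A ↦ B
    B ↦ C
    C ↦ AD
    D ↦ C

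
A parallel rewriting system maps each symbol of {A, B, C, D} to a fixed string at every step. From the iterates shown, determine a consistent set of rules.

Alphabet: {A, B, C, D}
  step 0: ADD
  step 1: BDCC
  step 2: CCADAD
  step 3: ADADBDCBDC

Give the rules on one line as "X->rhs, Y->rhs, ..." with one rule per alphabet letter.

A->BD, B->C, C->AD, D->C

  step 2 ⇒ step 3: CCADAD ⇒ AD·AD·BD·C·BD·C
    A ↦ BD
    C ↦ AD
    D ↦ C
  step 1 ⇒ step 2: BDCC ⇒ C·C·AD·AD
    B ↦ C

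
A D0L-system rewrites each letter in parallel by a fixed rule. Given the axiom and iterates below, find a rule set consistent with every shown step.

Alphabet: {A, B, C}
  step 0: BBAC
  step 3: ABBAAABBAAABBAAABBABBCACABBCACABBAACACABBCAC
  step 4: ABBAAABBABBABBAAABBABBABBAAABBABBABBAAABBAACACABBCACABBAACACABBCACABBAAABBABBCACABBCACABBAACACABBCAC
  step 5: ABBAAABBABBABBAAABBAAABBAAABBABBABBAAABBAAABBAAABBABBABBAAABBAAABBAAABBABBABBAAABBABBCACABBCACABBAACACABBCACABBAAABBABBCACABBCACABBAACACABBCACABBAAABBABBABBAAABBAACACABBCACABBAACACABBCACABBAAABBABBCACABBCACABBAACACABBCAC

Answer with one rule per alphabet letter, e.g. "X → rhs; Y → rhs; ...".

A->ABB, B->A, C->CAC

  step 4 ⇒ step 5: ABBAAABBABBABBAAABBABBABBAAABBABBABBAAABBAACACABBCACABBAACACABBCACABBAAABBABBCACABBCACABBAACACABBCAC ⇒ ABB·A·A·ABB·ABB·ABB·A·A·ABB·A·A·ABB·A·A·ABB·ABB·ABB·A·A·ABB·A·A·ABB·A·A·ABB·ABB·ABB·A·A·ABB·A·A·ABB·A·A·ABB·ABB·ABB·A·A·ABB·ABB·CAC·ABB·CAC·ABB·A·A·CAC·ABB·CAC·ABB·A·A·ABB·ABB·CAC·ABB·CAC·ABB·A·A·CAC·ABB·CAC·ABB·A·A·ABB·ABB·ABB·A·A·ABB·A·A·CAC·ABB·CAC·ABB·A·A·CAC·ABB·CAC·ABB·A·A·ABB·ABB·CAC·ABB·CAC·ABB·A·A·CAC·ABB·CAC
    A ↦ ABB
    B ↦ A
    C ↦ CAC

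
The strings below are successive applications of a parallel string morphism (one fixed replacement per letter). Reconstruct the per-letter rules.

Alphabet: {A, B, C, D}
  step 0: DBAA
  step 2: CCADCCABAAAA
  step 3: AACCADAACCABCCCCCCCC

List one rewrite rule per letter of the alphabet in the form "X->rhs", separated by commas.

A->CC, B->AB, C->A, D->AD

  step 2 ⇒ step 3: CCADCCABAAAA ⇒ A·A·CC·AD·A·A·CC·AB·CC·CC·CC·CC
    A ↦ CC
    B ↦ AB
    C ↦ A
    D ↦ AD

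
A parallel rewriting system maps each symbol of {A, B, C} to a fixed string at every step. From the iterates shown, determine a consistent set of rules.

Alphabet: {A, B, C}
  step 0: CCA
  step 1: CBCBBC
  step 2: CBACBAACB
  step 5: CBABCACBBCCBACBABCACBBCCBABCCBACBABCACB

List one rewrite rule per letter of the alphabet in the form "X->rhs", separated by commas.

A->BC, B->A, C->CB

  step 1 ⇒ step 2: CBCBBC ⇒ CB·A·CB·A·A·CB
    B ↦ A
    C ↦ CB
  step 0 ⇒ step 1: CCA ⇒ CB·CB·BC
    A ↦ BC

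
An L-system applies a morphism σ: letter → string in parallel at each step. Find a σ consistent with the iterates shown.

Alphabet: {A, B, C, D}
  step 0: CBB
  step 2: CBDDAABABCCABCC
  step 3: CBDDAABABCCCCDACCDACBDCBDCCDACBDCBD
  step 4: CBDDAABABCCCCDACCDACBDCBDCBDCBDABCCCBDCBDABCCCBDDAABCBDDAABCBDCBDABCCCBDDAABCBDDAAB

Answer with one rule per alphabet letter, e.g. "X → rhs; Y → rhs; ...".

A->CC, B->DA, C->CBD, D->AB

  step 3 ⇒ step 4: CBDDAABABCCCCDACCDACBDCBDCCDACBDCBD ⇒ CBD·DA·AB·AB·CC·CC·DA·CC·DA·CBD·CBD·CBD·CBD·AB·CC·CBD·CBD·AB·CC·CBD·DA·AB·CBD·DA·AB·CBD·CBD·AB·CC·CBD·DA·AB·CBD·DA·AB
    A ↦ CC
    B ↦ DA
    C ↦ CBD
    D ↦ AB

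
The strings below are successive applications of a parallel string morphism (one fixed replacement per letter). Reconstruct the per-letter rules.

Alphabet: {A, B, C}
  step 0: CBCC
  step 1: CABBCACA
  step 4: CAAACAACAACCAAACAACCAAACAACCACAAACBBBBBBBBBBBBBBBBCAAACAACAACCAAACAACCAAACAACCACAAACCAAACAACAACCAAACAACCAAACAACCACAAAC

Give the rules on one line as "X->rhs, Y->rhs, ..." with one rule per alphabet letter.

A->AAC, B->BB, C->CA

  step 0 ⇒ step 1: CBCC ⇒ CA·BB·CA·CA
    B ↦ BB
    C ↦ CA
    A ↦ AAC  (constrained at step 1)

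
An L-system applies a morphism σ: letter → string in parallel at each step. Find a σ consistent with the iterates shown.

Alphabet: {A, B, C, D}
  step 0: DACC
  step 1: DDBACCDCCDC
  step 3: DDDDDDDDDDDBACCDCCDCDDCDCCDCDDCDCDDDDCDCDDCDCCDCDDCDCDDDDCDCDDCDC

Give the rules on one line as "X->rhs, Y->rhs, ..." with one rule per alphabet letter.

  step 0 ⇒ step 1: DACC ⇒ DD·BAC·CDC·CDC
    A ↦ BAC
    C ↦ CDC
    D ↦ DD
    B ↦ D  (constrained at step 1)

A->BAC, B->D, C->CDC, D->DD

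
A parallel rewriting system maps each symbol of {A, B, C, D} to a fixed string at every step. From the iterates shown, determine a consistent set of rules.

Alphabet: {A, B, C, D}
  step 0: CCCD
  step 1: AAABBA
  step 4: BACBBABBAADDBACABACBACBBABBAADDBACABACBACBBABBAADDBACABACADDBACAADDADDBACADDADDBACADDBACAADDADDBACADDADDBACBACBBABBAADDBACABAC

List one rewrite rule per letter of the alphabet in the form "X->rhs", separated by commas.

  step 0 ⇒ step 1: CCCD ⇒ A·A·A·BBA
    C ↦ A
    D ↦ BBA
    A ↦ BAC  (constrained at step 1)
    B ↦ ADD  (constrained at step 1)

A->BAC, B->ADD, C->A, D->BBA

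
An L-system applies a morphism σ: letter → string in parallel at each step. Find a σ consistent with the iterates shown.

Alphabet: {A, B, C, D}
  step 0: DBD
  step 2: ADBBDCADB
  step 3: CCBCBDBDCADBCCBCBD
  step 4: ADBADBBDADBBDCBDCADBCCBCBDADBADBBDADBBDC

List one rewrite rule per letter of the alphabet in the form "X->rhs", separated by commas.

A->CCB, B->BD, C->ADB, D->C

  step 3 ⇒ step 4: CCBCBDBDCADBCCBCBD ⇒ ADB·ADB·BD·ADB·BD·C·BD·C·ADB·CCB·C·BD·ADB·ADB·BD·ADB·BD·C
    A ↦ CCB
    B ↦ BD
    C ↦ ADB
    D ↦ C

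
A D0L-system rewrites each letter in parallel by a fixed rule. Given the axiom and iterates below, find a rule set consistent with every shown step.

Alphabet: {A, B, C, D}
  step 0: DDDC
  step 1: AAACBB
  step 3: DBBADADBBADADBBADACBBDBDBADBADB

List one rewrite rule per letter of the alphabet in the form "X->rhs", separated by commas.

  step 0 ⇒ step 1: DDDC ⇒ A·A·A·CBB
    C ↦ CBB
    D ↦ A
    A ↦ BAD  (constrained at step 1)
    B ↦ DB  (constrained at step 1)

A->BAD, B->DB, C->CBB, D->A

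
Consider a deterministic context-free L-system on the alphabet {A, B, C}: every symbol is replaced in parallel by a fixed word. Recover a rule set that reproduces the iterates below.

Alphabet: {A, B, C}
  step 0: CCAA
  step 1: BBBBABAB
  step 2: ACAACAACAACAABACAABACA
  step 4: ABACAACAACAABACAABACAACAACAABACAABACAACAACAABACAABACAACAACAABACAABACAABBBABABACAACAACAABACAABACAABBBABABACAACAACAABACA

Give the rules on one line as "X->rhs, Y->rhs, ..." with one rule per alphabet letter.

A->AB, B->ACA, C->BB

  step 1 ⇒ step 2: BBBBABAB ⇒ ACA·ACA·ACA·ACA·AB·ACA·AB·ACA
    A ↦ AB
    B ↦ ACA
  step 0 ⇒ step 1: CCAA ⇒ BB·BB·AB·AB
    C ↦ BB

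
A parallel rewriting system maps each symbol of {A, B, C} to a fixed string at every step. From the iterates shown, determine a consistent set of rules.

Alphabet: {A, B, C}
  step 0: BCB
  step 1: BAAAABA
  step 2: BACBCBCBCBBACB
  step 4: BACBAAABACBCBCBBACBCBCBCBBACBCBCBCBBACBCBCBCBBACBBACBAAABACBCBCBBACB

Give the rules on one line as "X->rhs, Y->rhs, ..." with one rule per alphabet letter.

  step 1 ⇒ step 2: BAAAABA ⇒ BA·CB·CB·CB·CB·BA·CB
    A ↦ CB
    B ↦ BA
  step 0 ⇒ step 1: BCB ⇒ BA·AAA·BA
    C ↦ AAA

A->CB, B->BA, C->AAA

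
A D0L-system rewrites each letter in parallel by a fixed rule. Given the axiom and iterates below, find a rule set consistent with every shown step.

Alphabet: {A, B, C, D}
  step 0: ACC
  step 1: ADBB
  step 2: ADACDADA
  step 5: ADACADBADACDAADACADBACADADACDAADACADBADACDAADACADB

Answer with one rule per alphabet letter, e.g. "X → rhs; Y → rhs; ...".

  step 1 ⇒ step 2: ADBB ⇒ AD·AC·DA·DA
    A ↦ AD
    B ↦ DA
    D ↦ AC
  step 0 ⇒ step 1: ACC ⇒ AD·B·B
    C ↦ B

A->AD, B->DA, C->B, D->AC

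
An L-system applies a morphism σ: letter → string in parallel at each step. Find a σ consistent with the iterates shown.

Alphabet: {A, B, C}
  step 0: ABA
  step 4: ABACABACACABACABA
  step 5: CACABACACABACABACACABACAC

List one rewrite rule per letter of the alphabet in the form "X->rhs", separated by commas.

  step 4 ⇒ step 5: ABACABACACABACABA ⇒ C·A·C·ABA·C·A·C·ABA·C·ABA·C·A·C·ABA·C·A·C
    A ↦ C
    B ↦ A
    C ↦ ABA

A->C, B->A, C->ABA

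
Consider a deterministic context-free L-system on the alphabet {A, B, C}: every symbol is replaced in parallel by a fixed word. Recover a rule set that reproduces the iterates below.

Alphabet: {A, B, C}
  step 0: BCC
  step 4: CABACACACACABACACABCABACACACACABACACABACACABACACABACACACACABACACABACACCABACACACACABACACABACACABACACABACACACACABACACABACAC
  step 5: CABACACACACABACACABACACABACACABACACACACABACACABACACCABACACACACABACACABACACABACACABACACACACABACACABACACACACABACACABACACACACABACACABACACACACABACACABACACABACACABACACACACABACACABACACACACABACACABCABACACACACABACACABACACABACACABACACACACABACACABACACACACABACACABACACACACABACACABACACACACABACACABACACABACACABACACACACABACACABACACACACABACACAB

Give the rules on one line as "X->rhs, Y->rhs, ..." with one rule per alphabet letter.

  step 4 ⇒ step 5: CABACACACACABACACABCABACACACACABACACABACACABACACABACACACACABACACABACACCABACACACACABACACABACACABACACABACACACACABACACABACAC ⇒ CAB·ACA·C·ACA·CAB·ACA·CAB·ACA·CAB·ACA·CAB·ACA·C·ACA·CAB·ACA·CAB·ACA·C·CAB·ACA·C·ACA·CAB·ACA·CAB·ACA·CAB·ACA·CAB·ACA·C·ACA·CAB·ACA·CAB·ACA·C·ACA·CAB·ACA·CAB·ACA·C·ACA·CAB·ACA·CAB·ACA·C·ACA·CAB·ACA·CAB·ACA·CAB·ACA·CAB·ACA·C·ACA·CAB·ACA·CAB·ACA·C·ACA·CAB·ACA·CAB·CAB·ACA·C·ACA·CAB·ACA·CAB·ACA·CAB·ACA·CAB·ACA·C·ACA·CAB·ACA·CAB·ACA·C·ACA·CAB·ACA·CAB·ACA·C·ACA·CAB·ACA·CAB·ACA·C·ACA·CAB·ACA·CAB·ACA·CAB·ACA·CAB·ACA·C·ACA·CAB·ACA·CAB·ACA·C·ACA·CAB·ACA·CAB
    A ↦ ACA
    B ↦ C
    C ↦ CAB

A->ACA, B->C, C->CAB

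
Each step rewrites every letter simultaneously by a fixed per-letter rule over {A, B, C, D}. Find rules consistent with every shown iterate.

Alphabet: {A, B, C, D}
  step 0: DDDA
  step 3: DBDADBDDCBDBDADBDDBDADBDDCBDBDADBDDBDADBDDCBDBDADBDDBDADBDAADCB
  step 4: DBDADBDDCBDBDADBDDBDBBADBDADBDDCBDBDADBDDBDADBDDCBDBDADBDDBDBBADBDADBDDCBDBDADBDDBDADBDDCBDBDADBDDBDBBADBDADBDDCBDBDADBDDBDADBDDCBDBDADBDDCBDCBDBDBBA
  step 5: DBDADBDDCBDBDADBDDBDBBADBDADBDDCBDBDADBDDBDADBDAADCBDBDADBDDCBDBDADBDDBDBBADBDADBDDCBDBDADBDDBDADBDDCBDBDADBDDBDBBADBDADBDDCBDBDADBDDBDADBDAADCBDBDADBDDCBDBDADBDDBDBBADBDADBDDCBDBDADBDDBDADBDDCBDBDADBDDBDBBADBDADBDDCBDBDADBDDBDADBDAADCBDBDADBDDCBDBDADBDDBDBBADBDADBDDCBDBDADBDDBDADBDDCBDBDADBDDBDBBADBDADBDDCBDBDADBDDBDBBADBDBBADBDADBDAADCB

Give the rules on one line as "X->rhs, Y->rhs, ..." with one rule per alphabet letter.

A->DCB, B->A, C->BB, D->DBD

  step 4 ⇒ step 5: DBDADBDDCBDBDADBDDBDBBADBDADBDDCBDBDADBDDBDADBDDCBDBDADBDDBDBBADBDADBDDCBDBDADBDDBDADBDDCBDBDADBDDBDBBADBDADBDDCBDBDADBDDBDADBDDCBDBDADBDDCBDCBDBDBBA ⇒ DBD·A·DBD·DCB·DBD·A·DBD·DBD·BB·A·DBD·A·DBD·DCB·DBD·A·DBD·DBD·A·DBD·A·A·DCB·DBD·A·DBD·DCB·DBD·A·DBD·DBD·BB·A·DBD·A·DBD·DCB·DBD·A·DBD·DBD·A·DBD·DCB·DBD·A·DBD·DBD·BB·A·DBD·A·DBD·DCB·DBD·A·DBD·DBD·A·DBD·A·A·DCB·DBD·A·DBD·DCB·DBD·A·DBD·DBD·BB·A·DBD·A·DBD·DCB·DBD·A·DBD·DBD·A·DBD·DCB·DBD·A·DBD·DBD·BB·A·DBD·A·DBD·DCB·DBD·A·DBD·DBD·A·DBD·A·A·DCB·DBD·A·DBD·DCB·DBD·A·DBD·DBD·BB·A·DBD·A·DBD·DCB·DBD·A·DBD·DBD·A·DBD·DCB·DBD·A·DBD·DBD·BB·A·DBD·A·DBD·DCB·DBD·A·DBD·DBD·BB·A·DBD·BB·A·DBD·A·DBD·A·A·DCB
    A ↦ DCB
    B ↦ A
    C ↦ BB
    D ↦ DBD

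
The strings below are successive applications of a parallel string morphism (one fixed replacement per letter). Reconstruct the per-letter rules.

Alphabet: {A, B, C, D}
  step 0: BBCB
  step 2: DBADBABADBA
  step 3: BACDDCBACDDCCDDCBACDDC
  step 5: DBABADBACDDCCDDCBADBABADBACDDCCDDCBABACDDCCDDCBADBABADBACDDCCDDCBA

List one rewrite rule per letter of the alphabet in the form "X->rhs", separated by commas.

  step 2 ⇒ step 3: DBADBABADBA ⇒ BA·CD·DC·BA·CD·DC·CD·DC·BA·CD·DC
    A ↦ DC
    B ↦ CD
    D ↦ BA
    C ↦ D  (constrained at step 0)

A->DC, B->CD, C->D, D->BA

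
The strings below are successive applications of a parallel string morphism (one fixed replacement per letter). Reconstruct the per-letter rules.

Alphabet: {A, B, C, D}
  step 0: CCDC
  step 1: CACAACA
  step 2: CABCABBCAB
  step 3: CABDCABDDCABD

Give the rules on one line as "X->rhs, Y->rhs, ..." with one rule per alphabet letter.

  step 2 ⇒ step 3: CABCABBCAB ⇒ CA·B·D·CA·B·D·D·CA·B·D
    A ↦ B
    B ↦ D
    C ↦ CA
  step 0 ⇒ step 1: CCDC ⇒ CA·CA·A·CA
    D ↦ A

A->B, B->D, C->CA, D->A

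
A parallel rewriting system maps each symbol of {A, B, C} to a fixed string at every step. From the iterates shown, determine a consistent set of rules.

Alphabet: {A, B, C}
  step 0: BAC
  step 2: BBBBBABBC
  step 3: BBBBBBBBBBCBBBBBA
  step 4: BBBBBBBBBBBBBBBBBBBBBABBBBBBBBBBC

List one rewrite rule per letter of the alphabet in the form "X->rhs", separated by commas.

A->C, B->BB, C->BA

  step 3 ⇒ step 4: BBBBBBBBBBCBBBBBA ⇒ BB·BB·BB·BB·BB·BB·BB·BB·BB·BB·BA·BB·BB·BB·BB·BB·C
    A ↦ C
    B ↦ BB
    C ↦ BA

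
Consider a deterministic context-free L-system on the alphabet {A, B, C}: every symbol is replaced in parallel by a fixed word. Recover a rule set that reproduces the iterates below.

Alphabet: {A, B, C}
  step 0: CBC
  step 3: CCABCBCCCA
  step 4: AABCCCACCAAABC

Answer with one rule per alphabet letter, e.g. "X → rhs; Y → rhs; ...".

  step 3 ⇒ step 4: CCABCBCCCA ⇒ A·A·BC·CC·A·CC·A·A·A·BC
    A ↦ BC
    B ↦ CC
    C ↦ A

A->BC, B->CC, C->A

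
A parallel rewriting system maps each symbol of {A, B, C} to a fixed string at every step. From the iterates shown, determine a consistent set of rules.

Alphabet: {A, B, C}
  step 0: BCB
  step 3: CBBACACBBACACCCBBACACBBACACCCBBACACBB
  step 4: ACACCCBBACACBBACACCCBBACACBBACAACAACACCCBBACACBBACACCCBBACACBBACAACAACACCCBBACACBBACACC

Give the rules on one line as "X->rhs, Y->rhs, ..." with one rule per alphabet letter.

  step 3 ⇒ step 4: CBBACACBBACACCCBBACACBBACACCCBBACACBB ⇒ ACA·C·C·CBB·ACA·CBB·ACA·C·C·CBB·ACA·CBB·ACA·ACA·ACA·C·C·CBB·ACA·CBB·ACA·C·C·CBB·ACA·CBB·ACA·ACA·ACA·C·C·CBB·ACA·CBB·ACA·C·C
    A ↦ CBB
    B ↦ C
    C ↦ ACA

A->CBB, B->C, C->ACA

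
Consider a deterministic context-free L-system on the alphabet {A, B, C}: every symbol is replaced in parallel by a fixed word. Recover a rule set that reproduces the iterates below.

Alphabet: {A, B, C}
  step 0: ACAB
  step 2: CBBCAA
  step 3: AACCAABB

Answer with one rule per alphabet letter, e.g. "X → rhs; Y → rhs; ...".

A->B, B->C, C->AA

  step 2 ⇒ step 3: CBBCAA ⇒ AA·C·C·AA·B·B
    A ↦ B
    B ↦ C
    C ↦ AA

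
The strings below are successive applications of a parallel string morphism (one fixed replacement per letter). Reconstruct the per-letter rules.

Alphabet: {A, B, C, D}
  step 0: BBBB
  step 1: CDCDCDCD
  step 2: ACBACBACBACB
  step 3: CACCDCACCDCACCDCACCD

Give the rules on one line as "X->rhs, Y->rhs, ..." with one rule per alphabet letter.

  step 2 ⇒ step 3: ACBACBACBACB ⇒ C·AC·CD·C·AC·CD·C·AC·CD·C·AC·CD
    A ↦ C
    B ↦ CD
    C ↦ AC
  step 1 ⇒ step 2: CDCDCDCD ⇒ AC·B·AC·B·AC·B·AC·B
    D ↦ B

A->C, B->CD, C->AC, D->B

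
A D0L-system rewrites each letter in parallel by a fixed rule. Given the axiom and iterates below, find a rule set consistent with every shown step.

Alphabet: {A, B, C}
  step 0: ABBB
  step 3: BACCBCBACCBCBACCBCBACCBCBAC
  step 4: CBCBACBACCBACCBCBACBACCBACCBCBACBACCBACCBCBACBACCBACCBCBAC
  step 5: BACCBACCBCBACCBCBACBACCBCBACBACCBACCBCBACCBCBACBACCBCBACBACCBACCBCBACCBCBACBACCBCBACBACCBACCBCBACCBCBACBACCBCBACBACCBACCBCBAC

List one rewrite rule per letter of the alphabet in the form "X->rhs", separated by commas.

A->BC, B->C, C->BAC

  step 4 ⇒ step 5: CBCBACBACCBACCBCBACBACCBACCBCBACBACCBACCBCBACBACCBACCBCBAC ⇒ BAC·C·BAC·C·BC·BAC·C·BC·BAC·BAC·C·BC·BAC·BAC·C·BAC·C·BC·BAC·C·BC·BAC·BAC·C·BC·BAC·BAC·C·BAC·C·BC·BAC·C·BC·BAC·BAC·C·BC·BAC·BAC·C·BAC·C·BC·BAC·C·BC·BAC·BAC·C·BC·BAC·BAC·C·BAC·C·BC·BAC
    A ↦ BC
    B ↦ C
    C ↦ BAC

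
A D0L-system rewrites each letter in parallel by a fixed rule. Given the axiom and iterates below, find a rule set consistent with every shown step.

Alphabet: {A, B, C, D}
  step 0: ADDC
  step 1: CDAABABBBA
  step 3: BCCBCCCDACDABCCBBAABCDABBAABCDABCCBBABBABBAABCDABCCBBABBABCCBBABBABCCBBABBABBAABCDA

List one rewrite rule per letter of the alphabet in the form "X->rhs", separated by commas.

A->CDA, B->BCC, C->BBA, D->AB

  step 0 ⇒ step 1: ADDC ⇒ CDA·AB·AB·BBA
    A ↦ CDA
    C ↦ BBA
    D ↦ AB
    B ↦ BCC  (constrained at step 1)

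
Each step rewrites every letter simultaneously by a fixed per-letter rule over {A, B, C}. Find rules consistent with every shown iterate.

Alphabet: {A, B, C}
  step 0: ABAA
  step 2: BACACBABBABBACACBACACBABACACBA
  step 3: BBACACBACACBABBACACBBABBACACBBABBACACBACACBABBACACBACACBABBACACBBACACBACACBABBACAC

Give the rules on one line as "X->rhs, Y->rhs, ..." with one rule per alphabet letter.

  step 2 ⇒ step 3: BACACBABBABBACACBACACBABACACBA ⇒ BBA·CAC·BA·CAC·BA·BBA·CAC·BBA·BBA·CAC·BBA·BBA·CAC·BA·CAC·BA·BBA·CAC·BA·CAC·BA·BBA·CAC·BBA·CAC·BA·CAC·BA·BBA·CAC
    A ↦ CAC
    B ↦ BBA
    C ↦ BA

A->CAC, B->BBA, C->BA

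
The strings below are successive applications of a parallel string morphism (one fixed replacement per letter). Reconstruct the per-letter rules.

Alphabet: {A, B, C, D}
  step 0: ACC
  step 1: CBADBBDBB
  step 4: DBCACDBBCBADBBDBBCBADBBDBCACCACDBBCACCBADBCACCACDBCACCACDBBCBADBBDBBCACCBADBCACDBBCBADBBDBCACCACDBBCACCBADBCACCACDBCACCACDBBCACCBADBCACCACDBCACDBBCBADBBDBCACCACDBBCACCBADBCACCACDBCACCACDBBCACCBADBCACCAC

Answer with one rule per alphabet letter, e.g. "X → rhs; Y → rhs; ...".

A->CBA, B->CAC, C->DBB, D->DB

  step 0 ⇒ step 1: ACC ⇒ CBA·DBB·DBB
    A ↦ CBA
    C ↦ DBB
    B ↦ CAC  (constrained at step 1)
    D ↦ DB  (constrained at step 1)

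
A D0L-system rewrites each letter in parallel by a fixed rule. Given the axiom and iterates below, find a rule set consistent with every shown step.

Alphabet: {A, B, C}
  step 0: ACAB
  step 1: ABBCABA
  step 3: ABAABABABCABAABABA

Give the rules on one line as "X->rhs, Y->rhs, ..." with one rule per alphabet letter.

  step 0 ⇒ step 1: ACAB ⇒ AB·BC·AB·A
    A ↦ AB
    B ↦ A
    C ↦ BC

A->AB, B->A, C->BC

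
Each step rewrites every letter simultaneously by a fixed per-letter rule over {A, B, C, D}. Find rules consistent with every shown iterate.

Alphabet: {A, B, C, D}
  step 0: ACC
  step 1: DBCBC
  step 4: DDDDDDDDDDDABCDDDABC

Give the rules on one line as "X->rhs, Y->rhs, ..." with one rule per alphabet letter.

  step 0 ⇒ step 1: ACC ⇒ D·BC·BC
    A ↦ D
    C ↦ BC
    B ↦ A  (constrained at step 1)
    D ↦ DD  (constrained at step 1)

A->D, B->A, C->BC, D->DD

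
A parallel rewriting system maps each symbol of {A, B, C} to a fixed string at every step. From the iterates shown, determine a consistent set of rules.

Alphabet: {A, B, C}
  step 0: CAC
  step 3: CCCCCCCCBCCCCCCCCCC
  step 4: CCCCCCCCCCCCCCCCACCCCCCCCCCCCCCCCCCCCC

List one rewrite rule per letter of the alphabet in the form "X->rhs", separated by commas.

A->B, B->AC, C->CC

  step 3 ⇒ step 4: CCCCCCCCBCCCCCCCCCC ⇒ CC·CC·CC·CC·CC·CC·CC·CC·AC·CC·CC·CC·CC·CC·CC·CC·CC·CC·CC
    B ↦ AC
    C ↦ CC
    A ↦ B  (constrained at step 0)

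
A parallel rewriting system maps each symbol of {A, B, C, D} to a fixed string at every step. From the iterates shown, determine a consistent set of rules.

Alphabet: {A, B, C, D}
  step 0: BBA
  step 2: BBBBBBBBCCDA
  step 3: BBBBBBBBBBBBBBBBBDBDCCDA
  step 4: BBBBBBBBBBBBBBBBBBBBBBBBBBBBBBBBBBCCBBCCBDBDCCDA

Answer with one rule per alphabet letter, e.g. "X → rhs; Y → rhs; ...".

A->DA, B->BB, C->BD, D->CC

  step 3 ⇒ step 4: BBBBBBBBBBBBBBBBBDBDCCDA ⇒ BB·BB·BB·BB·BB·BB·BB·BB·BB·BB·BB·BB·BB·BB·BB·BB·BB·CC·BB·CC·BD·BD·CC·DA
    A ↦ DA
    B ↦ BB
    C ↦ BD
    D ↦ CC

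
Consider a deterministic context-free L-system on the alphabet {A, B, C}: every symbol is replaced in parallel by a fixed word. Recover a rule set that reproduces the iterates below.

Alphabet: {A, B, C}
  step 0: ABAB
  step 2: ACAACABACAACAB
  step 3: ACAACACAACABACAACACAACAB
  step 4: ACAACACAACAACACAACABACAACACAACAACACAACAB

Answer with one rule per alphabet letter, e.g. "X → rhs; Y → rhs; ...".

A->AC, B->AB, C->A

  step 3 ⇒ step 4: ACAACACAACABACAACACAACAB ⇒ AC·A·AC·AC·A·AC·A·AC·AC·A·AC·AB·AC·A·AC·AC·A·AC·A·AC·AC·A·AC·AB
    A ↦ AC
    B ↦ AB
    C ↦ A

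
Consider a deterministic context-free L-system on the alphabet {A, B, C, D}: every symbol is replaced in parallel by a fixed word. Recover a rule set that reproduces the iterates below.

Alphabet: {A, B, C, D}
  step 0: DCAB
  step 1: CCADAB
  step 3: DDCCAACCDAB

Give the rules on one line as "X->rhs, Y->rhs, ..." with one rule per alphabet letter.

A->D, B->AB, C->A, D->CC

  step 0 ⇒ step 1: DCAB ⇒ CC·A·D·AB
    A ↦ D
    B ↦ AB
    C ↦ A
    D ↦ CC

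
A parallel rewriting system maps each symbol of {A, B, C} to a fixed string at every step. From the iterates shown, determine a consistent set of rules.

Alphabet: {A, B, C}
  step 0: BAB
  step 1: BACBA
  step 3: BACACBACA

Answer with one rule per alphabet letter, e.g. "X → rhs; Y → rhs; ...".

A->C, B->BA, C->A

  step 0 ⇒ step 1: BAB ⇒ BA·C·BA
    A ↦ C
    B ↦ BA
    C ↦ A  (constrained at step 1)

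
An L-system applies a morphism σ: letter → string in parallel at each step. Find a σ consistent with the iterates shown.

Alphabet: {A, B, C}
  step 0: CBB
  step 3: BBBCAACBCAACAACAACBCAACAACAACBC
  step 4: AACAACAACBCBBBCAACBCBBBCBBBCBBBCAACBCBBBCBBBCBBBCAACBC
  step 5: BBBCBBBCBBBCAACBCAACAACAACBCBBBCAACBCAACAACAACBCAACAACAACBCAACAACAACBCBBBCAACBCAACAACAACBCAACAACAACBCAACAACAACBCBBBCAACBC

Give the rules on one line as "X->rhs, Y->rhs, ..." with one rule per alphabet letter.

A->B, B->AAC, C->BC

  step 4 ⇒ step 5: AACAACAACBCBBBCAACBCBBBCBBBCBBBCAACBCBBBCBBBCBBBCAACBC ⇒ B·B·BC·B·B·BC·B·B·BC·AAC·BC·AAC·AAC·AAC·BC·B·B·BC·AAC·BC·AAC·AAC·AAC·BC·AAC·AAC·AAC·BC·AAC·AAC·AAC·BC·B·B·BC·AAC·BC·AAC·AAC·AAC·BC·AAC·AAC·AAC·BC·AAC·AAC·AAC·BC·B·B·BC·AAC·BC
    A ↦ B
    B ↦ AAC
    C ↦ BC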